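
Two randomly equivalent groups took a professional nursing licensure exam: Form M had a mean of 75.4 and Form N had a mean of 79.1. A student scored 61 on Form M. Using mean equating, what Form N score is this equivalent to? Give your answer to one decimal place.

Mean equating: y = x + (M_Y − M_X) = 61 + (79.1 − 75.4) = 64.7

64.7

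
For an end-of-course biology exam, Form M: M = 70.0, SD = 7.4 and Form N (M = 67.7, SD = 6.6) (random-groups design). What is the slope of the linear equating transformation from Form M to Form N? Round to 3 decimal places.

A = SD_Y / SD_X = 6.6 / 7.4 = 0.892

0.892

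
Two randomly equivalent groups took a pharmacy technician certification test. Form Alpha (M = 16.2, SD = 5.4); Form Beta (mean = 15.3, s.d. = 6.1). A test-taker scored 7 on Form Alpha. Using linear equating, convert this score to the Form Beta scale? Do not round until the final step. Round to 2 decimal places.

4.91

Linear equating: y = (SD_Y/SD_X)(x − M_X) + M_Y
y = (6.1/5.4)(7 − 16.2) + 15.3
y = 1.129630 × -9.2 + 15.3 = -10.3926 + 15.3 = 4.91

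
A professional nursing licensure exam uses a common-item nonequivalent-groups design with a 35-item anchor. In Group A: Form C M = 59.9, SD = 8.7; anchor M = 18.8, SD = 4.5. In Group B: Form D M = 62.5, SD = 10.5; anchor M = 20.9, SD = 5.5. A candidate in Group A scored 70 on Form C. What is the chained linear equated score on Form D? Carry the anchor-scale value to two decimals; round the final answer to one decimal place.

68.5

Form C → anchor (Group A): v = (4.5/8.7)(70 − 59.9) + 18.8 = 24.02
anchor → Form D (Group B): y = (10.5/5.5)(24.02 − 20.9) + 62.5 = 68.5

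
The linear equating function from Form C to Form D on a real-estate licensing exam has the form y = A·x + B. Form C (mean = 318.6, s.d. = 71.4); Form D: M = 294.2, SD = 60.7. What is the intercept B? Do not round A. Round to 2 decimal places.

A = SD_Y / SD_X = 60.7 / 71.4 = 0.850140
B = M_Y − A·M_X = 294.2 − 0.850140 × 318.6 = 23.35

23.35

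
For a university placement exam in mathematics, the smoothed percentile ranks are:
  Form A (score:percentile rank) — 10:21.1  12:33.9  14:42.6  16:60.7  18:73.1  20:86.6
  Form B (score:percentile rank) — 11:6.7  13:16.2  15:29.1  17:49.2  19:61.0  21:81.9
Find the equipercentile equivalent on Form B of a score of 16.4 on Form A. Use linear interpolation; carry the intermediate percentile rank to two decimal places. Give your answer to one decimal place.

PR of 16.4 on Form A: 60.7 + (16.4 − 16)/(18 − 16) × (73.1 − 60.7) = 63.18
On Form B, PR 63.18 falls between score 19 (PR 61.0) and 21 (PR 81.9).
Interpolate: 19 + (63.18 − 61.0)/(81.9 − 61.0) × (21 − 19) = 19.2

19.2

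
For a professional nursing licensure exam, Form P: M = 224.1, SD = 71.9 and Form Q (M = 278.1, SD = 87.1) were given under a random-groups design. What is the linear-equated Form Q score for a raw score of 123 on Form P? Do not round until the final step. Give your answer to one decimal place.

155.6

Linear equating: y = (SD_Y/SD_X)(x − M_X) + M_Y
y = (87.1/71.9)(123 − 224.1) + 278.1
y = 1.211405 × -101.1 + 278.1 = -122.4730 + 278.1 = 155.6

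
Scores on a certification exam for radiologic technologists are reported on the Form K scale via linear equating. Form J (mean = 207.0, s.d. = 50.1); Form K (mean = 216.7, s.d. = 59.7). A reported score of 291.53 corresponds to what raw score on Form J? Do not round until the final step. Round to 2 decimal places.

269.80

Invert y = (SD_Y/SD_X)(x − M_X) + M_Y:
x = (SD_X/SD_Y)(y − M_Y) + M_X = (50.1/59.7)(291.53 − 216.7) + 207.0
x = 0.839196 × 74.830 + 207.0 = 269.80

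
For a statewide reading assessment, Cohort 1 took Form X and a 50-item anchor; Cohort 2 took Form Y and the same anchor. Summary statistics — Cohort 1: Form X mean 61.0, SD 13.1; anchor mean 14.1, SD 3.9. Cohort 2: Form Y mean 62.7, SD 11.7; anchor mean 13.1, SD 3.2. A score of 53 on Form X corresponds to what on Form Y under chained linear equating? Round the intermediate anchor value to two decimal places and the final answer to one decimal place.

Form X → anchor (Cohort 1): v = (3.9/13.1)(53 − 61.0) + 14.1 = 11.72
anchor → Form Y (Cohort 2): y = (11.7/3.2)(11.72 − 13.1) + 62.7 = 57.7

57.7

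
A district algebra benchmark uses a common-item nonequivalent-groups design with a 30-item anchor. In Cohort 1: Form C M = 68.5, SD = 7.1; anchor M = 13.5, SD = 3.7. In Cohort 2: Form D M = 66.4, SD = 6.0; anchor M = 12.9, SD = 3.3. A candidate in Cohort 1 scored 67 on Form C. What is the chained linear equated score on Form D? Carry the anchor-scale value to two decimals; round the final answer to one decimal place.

66.1

Form C → anchor (Cohort 1): v = (3.7/7.1)(67 − 68.5) + 13.5 = 12.72
anchor → Form D (Cohort 2): y = (6.0/3.3)(12.72 − 12.9) + 66.4 = 66.1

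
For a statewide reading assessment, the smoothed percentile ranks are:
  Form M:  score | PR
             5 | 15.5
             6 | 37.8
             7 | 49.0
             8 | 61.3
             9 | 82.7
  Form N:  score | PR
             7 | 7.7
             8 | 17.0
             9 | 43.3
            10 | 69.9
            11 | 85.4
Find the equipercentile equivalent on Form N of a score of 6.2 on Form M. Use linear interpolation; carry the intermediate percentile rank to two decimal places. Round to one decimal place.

PR of 6.2 on Form M: 37.8 + (6.2 − 6)/(7 − 6) × (49.0 − 37.8) = 40.04
On Form N, PR 40.04 falls between score 8 (PR 17.0) and 9 (PR 43.3).
Interpolate: 8 + (40.04 − 17.0)/(43.3 − 17.0) × (9 − 8) = 8.9

8.9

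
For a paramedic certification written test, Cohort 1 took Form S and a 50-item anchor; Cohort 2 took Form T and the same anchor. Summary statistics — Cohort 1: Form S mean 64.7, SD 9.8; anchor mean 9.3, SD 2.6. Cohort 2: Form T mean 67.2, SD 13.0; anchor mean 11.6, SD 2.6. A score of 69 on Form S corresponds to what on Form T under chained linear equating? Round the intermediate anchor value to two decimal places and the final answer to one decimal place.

61.4

Form S → anchor (Cohort 1): v = (2.6/9.8)(69 − 64.7) + 9.3 = 10.44
anchor → Form T (Cohort 2): y = (13.0/2.6)(10.44 − 11.6) + 67.2 = 61.4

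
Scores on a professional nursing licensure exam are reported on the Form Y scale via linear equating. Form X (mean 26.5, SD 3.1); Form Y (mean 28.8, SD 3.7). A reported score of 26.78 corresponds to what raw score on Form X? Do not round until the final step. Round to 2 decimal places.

24.81

Invert y = (SD_Y/SD_X)(x − M_X) + M_Y:
x = (SD_X/SD_Y)(y − M_Y) + M_X = (3.1/3.7)(26.78 − 28.8) + 26.5
x = 0.837838 × -2.020 + 26.5 = 24.81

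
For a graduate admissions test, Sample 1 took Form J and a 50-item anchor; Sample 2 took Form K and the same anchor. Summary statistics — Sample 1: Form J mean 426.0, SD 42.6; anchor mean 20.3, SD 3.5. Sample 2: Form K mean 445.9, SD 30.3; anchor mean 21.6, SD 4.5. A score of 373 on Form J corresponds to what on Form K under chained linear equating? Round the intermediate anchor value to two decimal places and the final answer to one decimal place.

407.9

Form J → anchor (Sample 1): v = (3.5/42.6)(373 − 426.0) + 20.3 = 15.95
anchor → Form K (Sample 2): y = (30.3/4.5)(15.95 − 21.6) + 445.9 = 407.9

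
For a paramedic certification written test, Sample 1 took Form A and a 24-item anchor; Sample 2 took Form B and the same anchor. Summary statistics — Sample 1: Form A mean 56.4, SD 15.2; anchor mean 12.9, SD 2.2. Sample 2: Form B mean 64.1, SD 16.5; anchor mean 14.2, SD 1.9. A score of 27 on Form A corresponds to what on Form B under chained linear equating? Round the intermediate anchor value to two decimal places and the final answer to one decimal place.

15.8

Form A → anchor (Sample 1): v = (2.2/15.2)(27 − 56.4) + 12.9 = 8.64
anchor → Form B (Sample 2): y = (16.5/1.9)(8.64 − 14.2) + 64.1 = 15.8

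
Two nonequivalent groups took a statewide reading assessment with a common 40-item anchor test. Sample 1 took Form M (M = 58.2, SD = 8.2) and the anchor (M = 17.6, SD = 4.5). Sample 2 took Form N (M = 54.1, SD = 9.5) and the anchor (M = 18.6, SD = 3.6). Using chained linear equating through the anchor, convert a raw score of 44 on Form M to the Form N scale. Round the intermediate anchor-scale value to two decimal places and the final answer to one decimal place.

Form M → anchor (Sample 1): v = (4.5/8.2)(44 − 58.2) + 17.6 = 9.81
anchor → Form N (Sample 2): y = (9.5/3.6)(9.81 − 18.6) + 54.1 = 30.9

30.9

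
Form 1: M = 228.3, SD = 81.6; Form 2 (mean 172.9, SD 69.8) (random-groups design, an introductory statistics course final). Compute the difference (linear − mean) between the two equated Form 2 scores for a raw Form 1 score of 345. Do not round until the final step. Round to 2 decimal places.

Mean-equated: 345 + (172.9 − 228.3) = 289.60
Linear-equated: (69.8/81.6)(345 − 228.3) + 172.9 = 272.724
Difference = 272.724 − 289.60 = -16.88

-16.88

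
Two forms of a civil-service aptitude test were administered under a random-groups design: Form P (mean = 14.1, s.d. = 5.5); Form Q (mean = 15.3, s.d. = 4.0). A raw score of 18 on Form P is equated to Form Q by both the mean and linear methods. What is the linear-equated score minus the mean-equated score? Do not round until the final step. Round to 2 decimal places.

-1.06

Mean-equated: 18 + (15.3 − 14.1) = 19.20
Linear-equated: (4.0/5.5)(18 − 14.1) + 15.3 = 18.136
Difference = 18.136 − 19.20 = -1.06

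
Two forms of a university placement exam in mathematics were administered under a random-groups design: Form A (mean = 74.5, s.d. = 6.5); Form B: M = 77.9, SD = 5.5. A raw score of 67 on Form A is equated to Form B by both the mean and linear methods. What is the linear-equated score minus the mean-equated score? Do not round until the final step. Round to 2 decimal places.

Mean-equated: 67 + (77.9 − 74.5) = 70.40
Linear-equated: (5.5/6.5)(67 − 74.5) + 77.9 = 71.554
Difference = 71.554 − 70.40 = 1.15

1.15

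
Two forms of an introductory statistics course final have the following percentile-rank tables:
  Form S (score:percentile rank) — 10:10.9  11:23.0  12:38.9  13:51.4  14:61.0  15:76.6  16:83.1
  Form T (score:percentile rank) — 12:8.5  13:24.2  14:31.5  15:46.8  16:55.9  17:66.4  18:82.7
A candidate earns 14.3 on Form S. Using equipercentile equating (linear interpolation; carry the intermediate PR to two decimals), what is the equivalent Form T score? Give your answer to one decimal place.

PR of 14.3 on Form S: 61.0 + (14.3 − 14)/(15 − 14) × (76.6 − 61.0) = 65.68
On Form T, PR 65.68 falls between score 16 (PR 55.9) and 17 (PR 66.4).
Interpolate: 16 + (65.68 − 55.9)/(66.4 − 55.9) × (17 − 16) = 16.9

16.9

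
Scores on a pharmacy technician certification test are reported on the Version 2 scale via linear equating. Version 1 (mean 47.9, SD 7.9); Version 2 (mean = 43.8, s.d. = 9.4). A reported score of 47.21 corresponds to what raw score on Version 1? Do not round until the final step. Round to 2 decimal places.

50.77

Invert y = (SD_Y/SD_X)(x − M_X) + M_Y:
x = (SD_X/SD_Y)(y − M_Y) + M_X = (7.9/9.4)(47.21 − 43.8) + 47.9
x = 0.840426 × 3.410 + 47.9 = 50.77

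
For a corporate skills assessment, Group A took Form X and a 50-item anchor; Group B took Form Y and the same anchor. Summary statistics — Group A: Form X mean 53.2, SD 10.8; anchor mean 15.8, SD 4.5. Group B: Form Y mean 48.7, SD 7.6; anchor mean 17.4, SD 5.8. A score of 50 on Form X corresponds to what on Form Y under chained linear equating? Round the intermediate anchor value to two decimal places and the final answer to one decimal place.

Form X → anchor (Group A): v = (4.5/10.8)(50 − 53.2) + 15.8 = 14.47
anchor → Form Y (Group B): y = (7.6/5.8)(14.47 − 17.4) + 48.7 = 44.9

44.9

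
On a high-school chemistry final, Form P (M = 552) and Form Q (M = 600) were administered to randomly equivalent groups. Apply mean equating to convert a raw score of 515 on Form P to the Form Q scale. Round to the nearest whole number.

Mean equating: y = x + (M_Y − M_X) = 515 + (600 − 552) = 563

563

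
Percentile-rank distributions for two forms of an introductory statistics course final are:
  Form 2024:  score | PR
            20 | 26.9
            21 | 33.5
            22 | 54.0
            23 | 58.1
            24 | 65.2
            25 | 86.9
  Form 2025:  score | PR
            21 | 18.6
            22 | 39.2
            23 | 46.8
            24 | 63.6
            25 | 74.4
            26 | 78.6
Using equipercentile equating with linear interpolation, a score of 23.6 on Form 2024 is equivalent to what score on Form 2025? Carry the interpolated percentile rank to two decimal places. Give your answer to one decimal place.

23.9

PR of 23.6 on Form 2024: 58.1 + (23.6 − 23)/(24 − 23) × (65.2 − 58.1) = 62.36
On Form 2025, PR 62.36 falls between score 23 (PR 46.8) and 24 (PR 63.6).
Interpolate: 23 + (62.36 − 46.8)/(63.6 − 46.8) × (24 − 23) = 23.9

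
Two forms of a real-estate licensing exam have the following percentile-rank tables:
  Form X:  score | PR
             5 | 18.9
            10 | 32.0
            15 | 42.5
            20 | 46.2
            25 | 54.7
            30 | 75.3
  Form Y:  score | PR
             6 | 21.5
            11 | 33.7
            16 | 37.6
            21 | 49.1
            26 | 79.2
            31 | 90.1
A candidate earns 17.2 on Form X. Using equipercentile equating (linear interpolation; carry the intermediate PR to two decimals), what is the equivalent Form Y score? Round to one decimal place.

18.8

PR of 17.2 on Form X: 42.5 + (17.2 − 15)/(20 − 15) × (46.2 − 42.5) = 44.13
On Form Y, PR 44.13 falls between score 16 (PR 37.6) and 21 (PR 49.1).
Interpolate: 16 + (44.13 − 37.6)/(49.1 − 37.6) × (21 − 16) = 18.8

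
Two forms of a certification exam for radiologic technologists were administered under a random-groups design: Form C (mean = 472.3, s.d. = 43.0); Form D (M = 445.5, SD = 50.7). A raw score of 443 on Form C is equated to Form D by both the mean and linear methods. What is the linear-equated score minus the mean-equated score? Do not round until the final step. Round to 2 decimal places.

Mean-equated: 443 + (445.5 − 472.3) = 416.20
Linear-equated: (50.7/43.0)(443 − 472.3) + 445.5 = 410.953
Difference = 410.953 − 416.20 = -5.25

-5.25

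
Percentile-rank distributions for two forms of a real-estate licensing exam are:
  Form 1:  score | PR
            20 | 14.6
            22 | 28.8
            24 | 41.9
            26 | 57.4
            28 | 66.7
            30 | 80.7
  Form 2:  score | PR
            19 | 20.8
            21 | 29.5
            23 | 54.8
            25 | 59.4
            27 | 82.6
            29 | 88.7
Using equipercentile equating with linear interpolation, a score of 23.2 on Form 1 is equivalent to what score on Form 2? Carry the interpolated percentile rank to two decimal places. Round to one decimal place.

PR of 23.2 on Form 1: 28.8 + (23.2 − 22)/(24 − 22) × (41.9 − 28.8) = 36.66
On Form 2, PR 36.66 falls between score 21 (PR 29.5) and 23 (PR 54.8).
Interpolate: 21 + (36.66 − 29.5)/(54.8 − 29.5) × (23 − 21) = 21.6

21.6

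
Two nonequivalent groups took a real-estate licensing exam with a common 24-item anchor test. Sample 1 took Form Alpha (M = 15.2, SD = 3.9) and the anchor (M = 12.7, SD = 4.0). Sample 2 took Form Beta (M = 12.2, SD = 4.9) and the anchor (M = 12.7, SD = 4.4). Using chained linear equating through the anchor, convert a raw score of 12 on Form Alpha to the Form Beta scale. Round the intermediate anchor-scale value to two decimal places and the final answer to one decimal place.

Form Alpha → anchor (Sample 1): v = (4.0/3.9)(12 − 15.2) + 12.7 = 9.42
anchor → Form Beta (Sample 2): y = (4.9/4.4)(9.42 − 12.7) + 12.2 = 8.5

8.5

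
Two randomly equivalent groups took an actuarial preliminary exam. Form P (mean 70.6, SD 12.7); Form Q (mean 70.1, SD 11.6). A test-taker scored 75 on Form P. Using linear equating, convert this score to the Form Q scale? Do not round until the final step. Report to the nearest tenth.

74.1

Linear equating: y = (SD_Y/SD_X)(x − M_X) + M_Y
y = (11.6/12.7)(75 − 70.6) + 70.1
y = 0.913386 × 4.4 + 70.1 = 4.0189 + 70.1 = 74.1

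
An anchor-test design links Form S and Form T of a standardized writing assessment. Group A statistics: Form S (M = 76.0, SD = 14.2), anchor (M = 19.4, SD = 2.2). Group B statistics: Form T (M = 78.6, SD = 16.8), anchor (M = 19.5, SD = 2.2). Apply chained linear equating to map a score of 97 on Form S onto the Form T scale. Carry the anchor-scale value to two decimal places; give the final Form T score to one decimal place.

102.7

Form S → anchor (Group A): v = (2.2/14.2)(97 − 76.0) + 19.4 = 22.65
anchor → Form T (Group B): y = (16.8/2.2)(22.65 − 19.5) + 78.6 = 102.7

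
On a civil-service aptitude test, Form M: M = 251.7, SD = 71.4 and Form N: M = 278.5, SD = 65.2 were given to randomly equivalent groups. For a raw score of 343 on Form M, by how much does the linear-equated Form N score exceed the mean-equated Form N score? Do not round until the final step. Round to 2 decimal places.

-7.93

Mean-equated: 343 + (278.5 − 251.7) = 369.80
Linear-equated: (65.2/71.4)(343 − 251.7) + 278.5 = 361.872
Difference = 361.872 − 369.80 = -7.93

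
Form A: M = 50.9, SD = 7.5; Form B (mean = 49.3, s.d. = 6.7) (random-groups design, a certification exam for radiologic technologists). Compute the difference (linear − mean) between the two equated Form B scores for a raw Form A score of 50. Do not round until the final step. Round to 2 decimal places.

0.10

Mean-equated: 50 + (49.3 − 50.9) = 48.40
Linear-equated: (6.7/7.5)(50 − 50.9) + 49.3 = 48.496
Difference = 48.496 − 48.40 = 0.10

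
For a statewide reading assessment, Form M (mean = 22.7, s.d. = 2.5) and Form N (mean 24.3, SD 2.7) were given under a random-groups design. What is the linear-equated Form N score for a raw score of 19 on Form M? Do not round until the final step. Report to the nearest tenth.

20.3

Linear equating: y = (SD_Y/SD_X)(x − M_X) + M_Y
y = (2.7/2.5)(19 − 22.7) + 24.3
y = 1.080000 × -3.7 + 24.3 = -3.9960 + 24.3 = 20.3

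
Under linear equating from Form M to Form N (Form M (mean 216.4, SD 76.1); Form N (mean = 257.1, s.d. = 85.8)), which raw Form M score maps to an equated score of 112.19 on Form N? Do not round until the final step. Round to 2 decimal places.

Invert y = (SD_Y/SD_X)(x − M_X) + M_Y:
x = (SD_X/SD_Y)(y − M_Y) + M_X = (76.1/85.8)(112.19 − 257.1) + 216.4
x = 0.886946 × -144.910 + 216.4 = 87.87

87.87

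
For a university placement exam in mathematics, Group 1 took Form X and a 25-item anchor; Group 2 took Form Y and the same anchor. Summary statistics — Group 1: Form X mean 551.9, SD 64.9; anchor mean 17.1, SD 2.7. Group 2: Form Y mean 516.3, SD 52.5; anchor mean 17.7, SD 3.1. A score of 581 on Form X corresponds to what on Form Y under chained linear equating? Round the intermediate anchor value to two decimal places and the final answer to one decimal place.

Form X → anchor (Group 1): v = (2.7/64.9)(581 − 551.9) + 17.1 = 18.31
anchor → Form Y (Group 2): y = (52.5/3.1)(18.31 − 17.7) + 516.3 = 526.6

526.6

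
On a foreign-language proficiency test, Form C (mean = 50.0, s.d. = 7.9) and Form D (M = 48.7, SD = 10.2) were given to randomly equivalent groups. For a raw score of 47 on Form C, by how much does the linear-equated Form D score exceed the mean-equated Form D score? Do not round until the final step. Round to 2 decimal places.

Mean-equated: 47 + (48.7 − 50.0) = 45.70
Linear-equated: (10.2/7.9)(47 − 50.0) + 48.7 = 44.827
Difference = 44.827 − 45.70 = -0.87

-0.87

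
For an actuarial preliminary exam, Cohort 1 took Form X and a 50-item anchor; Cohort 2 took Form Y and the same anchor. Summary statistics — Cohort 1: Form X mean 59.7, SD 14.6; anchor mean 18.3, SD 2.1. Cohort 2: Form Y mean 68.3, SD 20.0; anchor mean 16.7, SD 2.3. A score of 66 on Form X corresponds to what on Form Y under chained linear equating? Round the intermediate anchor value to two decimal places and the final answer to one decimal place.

Form X → anchor (Cohort 1): v = (2.1/14.6)(66 − 59.7) + 18.3 = 19.21
anchor → Form Y (Cohort 2): y = (20.0/2.3)(19.21 − 16.7) + 68.3 = 90.1

90.1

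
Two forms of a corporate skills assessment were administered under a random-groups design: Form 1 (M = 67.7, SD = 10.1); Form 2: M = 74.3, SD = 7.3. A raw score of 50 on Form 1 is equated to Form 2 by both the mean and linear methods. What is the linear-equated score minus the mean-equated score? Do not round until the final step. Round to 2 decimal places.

Mean-equated: 50 + (74.3 − 67.7) = 56.60
Linear-equated: (7.3/10.1)(50 − 67.7) + 74.3 = 61.507
Difference = 61.507 − 56.60 = 4.91

4.91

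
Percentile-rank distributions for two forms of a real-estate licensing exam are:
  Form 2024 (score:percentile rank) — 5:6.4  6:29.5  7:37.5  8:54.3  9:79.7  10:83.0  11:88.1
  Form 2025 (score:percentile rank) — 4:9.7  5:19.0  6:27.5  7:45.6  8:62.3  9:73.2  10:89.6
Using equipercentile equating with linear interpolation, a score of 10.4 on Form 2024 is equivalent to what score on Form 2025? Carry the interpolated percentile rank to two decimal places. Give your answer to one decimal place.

9.7

PR of 10.4 on Form 2024: 83.0 + (10.4 − 10)/(11 − 10) × (88.1 − 83.0) = 85.04
On Form 2025, PR 85.04 falls between score 9 (PR 73.2) and 10 (PR 89.6).
Interpolate: 9 + (85.04 − 73.2)/(89.6 − 73.2) × (10 − 9) = 9.7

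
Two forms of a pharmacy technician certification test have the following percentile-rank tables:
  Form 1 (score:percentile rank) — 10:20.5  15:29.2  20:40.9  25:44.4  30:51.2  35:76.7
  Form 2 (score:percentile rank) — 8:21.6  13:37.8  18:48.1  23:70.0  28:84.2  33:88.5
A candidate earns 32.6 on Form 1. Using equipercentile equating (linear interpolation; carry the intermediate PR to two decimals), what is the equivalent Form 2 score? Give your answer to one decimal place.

PR of 32.6 on Form 1: 51.2 + (32.6 − 30)/(35 − 30) × (76.7 − 51.2) = 64.46
On Form 2, PR 64.46 falls between score 18 (PR 48.1) and 23 (PR 70.0).
Interpolate: 18 + (64.46 − 48.1)/(70.0 − 48.1) × (23 − 18) = 21.7

21.7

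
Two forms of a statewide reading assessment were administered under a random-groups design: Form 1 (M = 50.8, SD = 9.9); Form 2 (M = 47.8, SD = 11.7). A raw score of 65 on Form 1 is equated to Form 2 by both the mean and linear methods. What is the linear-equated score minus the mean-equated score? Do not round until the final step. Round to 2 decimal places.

Mean-equated: 65 + (47.8 − 50.8) = 62.00
Linear-equated: (11.7/9.9)(65 − 50.8) + 47.8 = 64.582
Difference = 64.582 − 62.00 = 2.58

2.58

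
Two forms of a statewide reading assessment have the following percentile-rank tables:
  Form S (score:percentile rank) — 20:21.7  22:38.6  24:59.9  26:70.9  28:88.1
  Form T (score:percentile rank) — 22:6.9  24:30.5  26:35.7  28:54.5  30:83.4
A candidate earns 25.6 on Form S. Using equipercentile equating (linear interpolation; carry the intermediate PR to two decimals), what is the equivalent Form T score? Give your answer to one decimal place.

29.0

PR of 25.6 on Form S: 59.9 + (25.6 − 24)/(26 − 24) × (70.9 − 59.9) = 68.70
On Form T, PR 68.70 falls between score 28 (PR 54.5) and 30 (PR 83.4).
Interpolate: 28 + (68.70 − 54.5)/(83.4 − 54.5) × (30 − 28) = 29.0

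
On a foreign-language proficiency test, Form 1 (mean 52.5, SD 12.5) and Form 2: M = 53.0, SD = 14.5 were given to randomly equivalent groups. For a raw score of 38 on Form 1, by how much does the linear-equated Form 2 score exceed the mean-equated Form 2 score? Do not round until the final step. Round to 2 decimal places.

Mean-equated: 38 + (53.0 − 52.5) = 38.50
Linear-equated: (14.5/12.5)(38 − 52.5) + 53.0 = 36.180
Difference = 36.180 − 38.50 = -2.32

-2.32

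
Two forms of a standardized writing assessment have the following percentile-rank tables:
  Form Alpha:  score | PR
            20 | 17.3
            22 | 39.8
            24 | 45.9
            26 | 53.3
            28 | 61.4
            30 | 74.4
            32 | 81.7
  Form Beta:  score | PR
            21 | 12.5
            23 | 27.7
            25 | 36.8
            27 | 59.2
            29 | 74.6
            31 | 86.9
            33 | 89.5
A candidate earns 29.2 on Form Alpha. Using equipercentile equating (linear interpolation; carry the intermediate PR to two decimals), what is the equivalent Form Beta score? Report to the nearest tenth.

PR of 29.2 on Form Alpha: 61.4 + (29.2 − 28)/(30 − 28) × (74.4 − 61.4) = 69.20
On Form Beta, PR 69.20 falls between score 27 (PR 59.2) and 29 (PR 74.6).
Interpolate: 27 + (69.20 − 59.2)/(74.6 − 59.2) × (29 − 27) = 28.3

28.3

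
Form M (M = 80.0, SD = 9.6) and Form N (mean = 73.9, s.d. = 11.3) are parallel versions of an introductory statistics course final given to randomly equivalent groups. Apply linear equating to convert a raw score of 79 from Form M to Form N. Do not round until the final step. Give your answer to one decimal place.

72.7

Linear equating: y = (SD_Y/SD_X)(x − M_X) + M_Y
y = (11.3/9.6)(79 − 80.0) + 73.9
y = 1.177083 × -1.0 + 73.9 = -1.1771 + 73.9 = 72.7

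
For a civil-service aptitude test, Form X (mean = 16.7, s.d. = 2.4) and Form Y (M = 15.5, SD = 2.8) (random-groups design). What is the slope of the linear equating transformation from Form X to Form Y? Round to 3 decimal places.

1.167

A = SD_Y / SD_X = 2.8 / 2.4 = 1.167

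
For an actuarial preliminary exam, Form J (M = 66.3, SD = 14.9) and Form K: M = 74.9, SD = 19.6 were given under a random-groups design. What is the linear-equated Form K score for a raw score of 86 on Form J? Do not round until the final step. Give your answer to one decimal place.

100.8

Linear equating: y = (SD_Y/SD_X)(x − M_X) + M_Y
y = (19.6/14.9)(86 − 66.3) + 74.9
y = 1.315436 × 19.7 + 74.9 = 25.9141 + 74.9 = 100.8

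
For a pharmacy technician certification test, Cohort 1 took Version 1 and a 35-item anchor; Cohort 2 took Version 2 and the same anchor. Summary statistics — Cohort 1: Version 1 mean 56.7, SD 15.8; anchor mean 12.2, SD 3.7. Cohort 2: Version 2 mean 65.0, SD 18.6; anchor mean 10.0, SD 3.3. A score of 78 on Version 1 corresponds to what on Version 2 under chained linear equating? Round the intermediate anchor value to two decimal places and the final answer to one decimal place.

105.5

Version 1 → anchor (Cohort 1): v = (3.7/15.8)(78 − 56.7) + 12.2 = 17.19
anchor → Version 2 (Cohort 2): y = (18.6/3.3)(17.19 − 10.0) + 65.0 = 105.5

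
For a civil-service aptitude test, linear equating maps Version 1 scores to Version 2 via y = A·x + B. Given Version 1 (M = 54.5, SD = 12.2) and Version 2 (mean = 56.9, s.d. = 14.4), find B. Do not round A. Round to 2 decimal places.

-7.43

A = SD_Y / SD_X = 14.4 / 12.2 = 1.180328
B = M_Y − A·M_X = 56.9 − 1.180328 × 54.5 = -7.43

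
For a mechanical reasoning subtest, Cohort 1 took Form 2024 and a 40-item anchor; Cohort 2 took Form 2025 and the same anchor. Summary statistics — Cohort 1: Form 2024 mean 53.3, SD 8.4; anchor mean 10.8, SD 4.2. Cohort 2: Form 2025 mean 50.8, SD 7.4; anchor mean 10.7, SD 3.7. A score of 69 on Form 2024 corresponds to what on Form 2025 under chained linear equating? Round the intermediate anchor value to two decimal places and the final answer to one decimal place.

66.7

Form 2024 → anchor (Cohort 1): v = (4.2/8.4)(69 − 53.3) + 10.8 = 18.65
anchor → Form 2025 (Cohort 2): y = (7.4/3.7)(18.65 − 10.7) + 50.8 = 66.7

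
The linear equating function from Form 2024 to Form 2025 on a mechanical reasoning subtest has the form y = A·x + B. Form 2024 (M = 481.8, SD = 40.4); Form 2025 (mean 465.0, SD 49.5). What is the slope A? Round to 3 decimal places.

A = SD_Y / SD_X = 49.5 / 40.4 = 1.225

1.225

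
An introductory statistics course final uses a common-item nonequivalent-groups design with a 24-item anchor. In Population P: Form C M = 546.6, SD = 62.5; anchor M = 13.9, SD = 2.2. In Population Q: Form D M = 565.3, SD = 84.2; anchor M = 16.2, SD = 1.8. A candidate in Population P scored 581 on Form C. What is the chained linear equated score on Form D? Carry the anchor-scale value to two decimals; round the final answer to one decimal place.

514.3

Form C → anchor (Population P): v = (2.2/62.5)(581 − 546.6) + 13.9 = 15.11
anchor → Form D (Population Q): y = (84.2/1.8)(15.11 − 16.2) + 565.3 = 514.3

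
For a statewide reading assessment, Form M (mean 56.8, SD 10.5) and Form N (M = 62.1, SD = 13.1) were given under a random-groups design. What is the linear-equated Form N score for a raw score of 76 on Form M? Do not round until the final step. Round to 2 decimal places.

86.05

Linear equating: y = (SD_Y/SD_X)(x − M_X) + M_Y
y = (13.1/10.5)(76 − 56.8) + 62.1
y = 1.247619 × 19.2 + 62.1 = 23.9543 + 62.1 = 86.05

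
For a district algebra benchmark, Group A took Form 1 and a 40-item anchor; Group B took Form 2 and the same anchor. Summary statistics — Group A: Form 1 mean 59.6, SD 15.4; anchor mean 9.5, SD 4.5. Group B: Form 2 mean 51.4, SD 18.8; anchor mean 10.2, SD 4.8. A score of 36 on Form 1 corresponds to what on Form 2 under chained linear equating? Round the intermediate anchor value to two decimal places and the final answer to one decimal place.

21.6

Form 1 → anchor (Group A): v = (4.5/15.4)(36 − 59.6) + 9.5 = 2.60
anchor → Form 2 (Group B): y = (18.8/4.8)(2.60 − 10.2) + 51.4 = 21.6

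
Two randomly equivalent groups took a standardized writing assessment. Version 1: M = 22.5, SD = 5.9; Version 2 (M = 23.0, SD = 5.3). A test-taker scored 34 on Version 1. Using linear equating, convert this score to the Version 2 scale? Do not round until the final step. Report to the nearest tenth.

Linear equating: y = (SD_Y/SD_X)(x − M_X) + M_Y
y = (5.3/5.9)(34 − 22.5) + 23.0
y = 0.898305 × 11.5 + 23.0 = 10.3305 + 23.0 = 33.3

33.3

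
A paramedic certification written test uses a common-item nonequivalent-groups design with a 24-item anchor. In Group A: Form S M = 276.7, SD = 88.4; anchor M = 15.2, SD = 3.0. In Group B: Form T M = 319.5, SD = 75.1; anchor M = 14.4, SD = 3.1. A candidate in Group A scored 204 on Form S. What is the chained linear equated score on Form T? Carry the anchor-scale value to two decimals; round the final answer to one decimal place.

Form S → anchor (Group A): v = (3.0/88.4)(204 − 276.7) + 15.2 = 12.73
anchor → Form T (Group B): y = (75.1/3.1)(12.73 − 14.4) + 319.5 = 279.0

279.0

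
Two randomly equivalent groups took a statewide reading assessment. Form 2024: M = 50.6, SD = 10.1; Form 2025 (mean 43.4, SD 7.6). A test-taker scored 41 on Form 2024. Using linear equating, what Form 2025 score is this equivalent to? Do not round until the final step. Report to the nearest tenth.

36.2

Linear equating: y = (SD_Y/SD_X)(x − M_X) + M_Y
y = (7.6/10.1)(41 − 50.6) + 43.4
y = 0.752475 × -9.6 + 43.4 = -7.2238 + 43.4 = 36.2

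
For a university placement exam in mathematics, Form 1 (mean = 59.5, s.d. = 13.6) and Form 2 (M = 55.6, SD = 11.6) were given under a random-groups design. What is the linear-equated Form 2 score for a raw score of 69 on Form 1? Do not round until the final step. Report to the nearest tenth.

Linear equating: y = (SD_Y/SD_X)(x − M_X) + M_Y
y = (11.6/13.6)(69 − 59.5) + 55.6
y = 0.852941 × 9.5 + 55.6 = 8.1029 + 55.6 = 63.7

63.7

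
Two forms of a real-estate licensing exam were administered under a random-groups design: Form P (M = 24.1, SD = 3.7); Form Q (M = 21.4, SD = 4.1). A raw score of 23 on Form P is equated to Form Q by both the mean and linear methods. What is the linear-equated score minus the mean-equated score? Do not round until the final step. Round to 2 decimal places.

-0.12

Mean-equated: 23 + (21.4 − 24.1) = 20.30
Linear-equated: (4.1/3.7)(23 − 24.1) + 21.4 = 20.181
Difference = 20.181 − 20.30 = -0.12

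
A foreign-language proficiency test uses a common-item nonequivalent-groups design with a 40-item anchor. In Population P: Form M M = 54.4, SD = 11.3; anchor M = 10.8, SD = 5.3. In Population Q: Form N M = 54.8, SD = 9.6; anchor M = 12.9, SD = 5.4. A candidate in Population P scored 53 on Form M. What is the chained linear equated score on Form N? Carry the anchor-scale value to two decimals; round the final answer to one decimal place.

49.9

Form M → anchor (Population P): v = (5.3/11.3)(53 − 54.4) + 10.8 = 10.14
anchor → Form N (Population Q): y = (9.6/5.4)(10.14 − 12.9) + 54.8 = 49.9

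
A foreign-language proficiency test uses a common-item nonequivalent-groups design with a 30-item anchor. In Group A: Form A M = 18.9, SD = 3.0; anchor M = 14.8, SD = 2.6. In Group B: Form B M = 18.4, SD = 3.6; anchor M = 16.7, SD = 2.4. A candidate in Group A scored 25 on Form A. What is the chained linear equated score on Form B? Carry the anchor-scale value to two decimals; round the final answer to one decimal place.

23.5

Form A → anchor (Group A): v = (2.6/3.0)(25 − 18.9) + 14.8 = 20.09
anchor → Form B (Group B): y = (3.6/2.4)(20.09 − 16.7) + 18.4 = 23.5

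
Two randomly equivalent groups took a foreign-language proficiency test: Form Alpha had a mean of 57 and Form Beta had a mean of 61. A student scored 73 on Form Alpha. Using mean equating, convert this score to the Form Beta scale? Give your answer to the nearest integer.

77

Mean equating: y = x + (M_Y − M_X) = 73 + (61 − 57) = 77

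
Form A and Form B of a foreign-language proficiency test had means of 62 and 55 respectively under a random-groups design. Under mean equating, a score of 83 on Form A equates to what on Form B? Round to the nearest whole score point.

Mean equating: y = x + (M_Y − M_X) = 83 + (55 − 62) = 76

76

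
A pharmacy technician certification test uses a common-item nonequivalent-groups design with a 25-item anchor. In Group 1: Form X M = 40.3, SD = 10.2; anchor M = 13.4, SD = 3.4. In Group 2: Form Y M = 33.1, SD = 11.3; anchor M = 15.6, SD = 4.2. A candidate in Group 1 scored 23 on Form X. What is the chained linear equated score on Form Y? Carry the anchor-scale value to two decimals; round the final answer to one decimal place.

11.7

Form X → anchor (Group 1): v = (3.4/10.2)(23 − 40.3) + 13.4 = 7.63
anchor → Form Y (Group 2): y = (11.3/4.2)(7.63 − 15.6) + 33.1 = 11.7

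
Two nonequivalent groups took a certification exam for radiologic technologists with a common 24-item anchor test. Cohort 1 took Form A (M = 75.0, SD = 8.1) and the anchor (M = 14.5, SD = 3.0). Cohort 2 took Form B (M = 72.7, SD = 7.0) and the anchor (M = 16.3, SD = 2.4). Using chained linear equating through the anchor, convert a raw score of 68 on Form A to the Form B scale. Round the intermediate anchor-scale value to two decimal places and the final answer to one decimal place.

Form A → anchor (Cohort 1): v = (3.0/8.1)(68 − 75.0) + 14.5 = 11.91
anchor → Form B (Cohort 2): y = (7.0/2.4)(11.91 − 16.3) + 72.7 = 59.9

59.9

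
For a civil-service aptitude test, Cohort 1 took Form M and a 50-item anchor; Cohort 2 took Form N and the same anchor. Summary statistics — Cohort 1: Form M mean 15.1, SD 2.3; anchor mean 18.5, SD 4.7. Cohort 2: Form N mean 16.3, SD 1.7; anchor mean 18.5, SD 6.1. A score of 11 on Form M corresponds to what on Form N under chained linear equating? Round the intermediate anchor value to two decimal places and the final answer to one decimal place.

14.0

Form M → anchor (Cohort 1): v = (4.7/2.3)(11 − 15.1) + 18.5 = 10.12
anchor → Form N (Cohort 2): y = (1.7/6.1)(10.12 − 18.5) + 16.3 = 14.0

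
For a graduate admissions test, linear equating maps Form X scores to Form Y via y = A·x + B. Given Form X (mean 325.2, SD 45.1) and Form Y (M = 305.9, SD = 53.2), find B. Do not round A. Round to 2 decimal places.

A = SD_Y / SD_X = 53.2 / 45.1 = 1.179601
B = M_Y − A·M_X = 305.9 − 1.179601 × 325.2 = -77.71

-77.71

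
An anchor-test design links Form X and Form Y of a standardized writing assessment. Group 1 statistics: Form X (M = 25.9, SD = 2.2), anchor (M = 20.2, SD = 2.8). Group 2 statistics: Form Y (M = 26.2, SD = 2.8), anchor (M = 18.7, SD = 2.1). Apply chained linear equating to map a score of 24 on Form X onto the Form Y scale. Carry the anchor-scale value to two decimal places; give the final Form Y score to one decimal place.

Form X → anchor (Group 1): v = (2.8/2.2)(24 − 25.9) + 20.2 = 17.78
anchor → Form Y (Group 2): y = (2.8/2.1)(17.78 − 18.7) + 26.2 = 25.0

25.0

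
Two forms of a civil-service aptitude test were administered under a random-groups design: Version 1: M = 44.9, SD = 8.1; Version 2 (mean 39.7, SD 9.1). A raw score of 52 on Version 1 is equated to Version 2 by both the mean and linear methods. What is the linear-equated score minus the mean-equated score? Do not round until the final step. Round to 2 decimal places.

Mean-equated: 52 + (39.7 − 44.9) = 46.80
Linear-equated: (9.1/8.1)(52 − 44.9) + 39.7 = 47.677
Difference = 47.677 − 46.80 = 0.88

0.88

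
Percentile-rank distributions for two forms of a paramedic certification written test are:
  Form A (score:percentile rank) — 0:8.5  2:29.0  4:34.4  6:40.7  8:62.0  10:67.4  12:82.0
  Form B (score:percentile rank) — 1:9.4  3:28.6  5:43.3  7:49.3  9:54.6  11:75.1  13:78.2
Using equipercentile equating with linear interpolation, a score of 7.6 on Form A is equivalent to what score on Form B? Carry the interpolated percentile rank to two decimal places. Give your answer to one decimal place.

9.3

PR of 7.6 on Form A: 40.7 + (7.6 − 6)/(8 − 6) × (62.0 − 40.7) = 57.74
On Form B, PR 57.74 falls between score 9 (PR 54.6) and 11 (PR 75.1).
Interpolate: 9 + (57.74 − 54.6)/(75.1 − 54.6) × (11 − 9) = 9.3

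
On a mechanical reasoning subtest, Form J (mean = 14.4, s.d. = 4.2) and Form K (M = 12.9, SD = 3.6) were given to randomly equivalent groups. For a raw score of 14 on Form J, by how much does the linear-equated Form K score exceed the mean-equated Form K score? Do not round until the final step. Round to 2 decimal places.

0.06

Mean-equated: 14 + (12.9 − 14.4) = 12.50
Linear-equated: (3.6/4.2)(14 − 14.4) + 12.9 = 12.557
Difference = 12.557 − 12.50 = 0.06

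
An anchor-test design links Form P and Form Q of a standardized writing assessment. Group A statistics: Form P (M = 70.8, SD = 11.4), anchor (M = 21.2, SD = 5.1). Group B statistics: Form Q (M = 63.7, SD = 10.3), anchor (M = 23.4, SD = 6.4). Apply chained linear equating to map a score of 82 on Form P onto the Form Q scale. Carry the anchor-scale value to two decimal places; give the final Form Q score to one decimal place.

68.2

Form P → anchor (Group A): v = (5.1/11.4)(82 − 70.8) + 21.2 = 26.21
anchor → Form Q (Group B): y = (10.3/6.4)(26.21 − 23.4) + 63.7 = 68.2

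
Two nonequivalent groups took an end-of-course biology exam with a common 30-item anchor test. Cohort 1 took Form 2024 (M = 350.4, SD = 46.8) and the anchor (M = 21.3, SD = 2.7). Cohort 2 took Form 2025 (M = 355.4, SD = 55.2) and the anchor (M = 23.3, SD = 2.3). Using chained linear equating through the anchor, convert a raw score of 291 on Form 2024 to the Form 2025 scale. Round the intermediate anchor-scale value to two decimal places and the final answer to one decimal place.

225.1

Form 2024 → anchor (Cohort 1): v = (2.7/46.8)(291 − 350.4) + 21.3 = 17.87
anchor → Form 2025 (Cohort 2): y = (55.2/2.3)(17.87 − 23.3) + 355.4 = 225.1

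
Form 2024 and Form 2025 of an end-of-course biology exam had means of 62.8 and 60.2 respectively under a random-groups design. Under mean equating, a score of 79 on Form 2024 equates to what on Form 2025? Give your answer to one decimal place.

Mean equating: y = x + (M_Y − M_X) = 79 + (60.2 − 62.8) = 76.4

76.4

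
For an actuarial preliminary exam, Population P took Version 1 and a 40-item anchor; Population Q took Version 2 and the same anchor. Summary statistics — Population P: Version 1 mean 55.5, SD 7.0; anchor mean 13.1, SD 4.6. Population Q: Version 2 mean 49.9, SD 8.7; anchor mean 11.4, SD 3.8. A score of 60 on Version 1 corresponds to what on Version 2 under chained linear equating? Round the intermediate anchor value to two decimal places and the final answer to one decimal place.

60.6

Version 1 → anchor (Population P): v = (4.6/7.0)(60 − 55.5) + 13.1 = 16.06
anchor → Version 2 (Population Q): y = (8.7/3.8)(16.06 − 11.4) + 49.9 = 60.6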